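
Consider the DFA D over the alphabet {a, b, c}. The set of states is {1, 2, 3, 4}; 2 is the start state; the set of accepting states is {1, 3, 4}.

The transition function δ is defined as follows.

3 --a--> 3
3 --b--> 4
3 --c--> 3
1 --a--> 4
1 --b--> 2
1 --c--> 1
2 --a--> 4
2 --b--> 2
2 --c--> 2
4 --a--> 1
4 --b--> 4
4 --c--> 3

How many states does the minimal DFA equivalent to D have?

4

All states are reachable from the start state.
P0 = {1,3,4} | {2}.
Split {1,3,4} by δ(·,b) → {3,4} and {1}.
On input a, block {3,4} splits into {3} and {4}.
The partition is now stable with 4 blocks: {3} | {2} | {1} | {4}.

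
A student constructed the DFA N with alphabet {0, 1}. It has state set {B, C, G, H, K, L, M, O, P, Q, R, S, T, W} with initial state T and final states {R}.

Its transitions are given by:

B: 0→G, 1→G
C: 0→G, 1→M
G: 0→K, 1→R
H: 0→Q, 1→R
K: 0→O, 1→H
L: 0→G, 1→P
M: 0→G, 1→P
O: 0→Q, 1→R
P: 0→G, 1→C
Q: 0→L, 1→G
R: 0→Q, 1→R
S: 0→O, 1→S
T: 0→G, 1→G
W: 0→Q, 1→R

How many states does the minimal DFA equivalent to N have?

States {B,S,W} cannot be reached from the start state, so discard them.
Start with accepting vs non-accepting: {R} | {C,G,H,K,L,M,O,P,Q,T}.
On input 1, block {C,G,H,K,L,M,O,P,Q,T} splits into {C,K,L,M,P,Q,T} and {G,H,O}.
On input 0, block {C,K,L,M,P,Q,T} splits into {C,K,L,M,P,T} and {Q}.
On input 1, block {C,K,L,M,P,T} splits into {C,L,M,P} and {K,T}.
Refine {G,H,O} on symbol 0: members go to different blocks, giving {H,O} and {G}.
Refine {K,T} on symbol 0: members go to different blocks, giving {T} and {K}.
Stable partition: {R} | {C,L,M,P} | {H,O} | {Q} | {T} | {G} | {K} — 7 equivalence classes.

7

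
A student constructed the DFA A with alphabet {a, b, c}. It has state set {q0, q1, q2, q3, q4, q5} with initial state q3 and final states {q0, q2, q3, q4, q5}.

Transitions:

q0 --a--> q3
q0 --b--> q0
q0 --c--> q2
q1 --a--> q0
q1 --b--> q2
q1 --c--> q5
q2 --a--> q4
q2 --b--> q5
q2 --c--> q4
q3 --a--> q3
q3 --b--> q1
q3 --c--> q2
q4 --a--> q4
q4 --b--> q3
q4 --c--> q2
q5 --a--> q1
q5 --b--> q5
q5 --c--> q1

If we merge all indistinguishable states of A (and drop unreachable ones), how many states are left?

Initial partition by acceptance: {q0,q2,q3,q4,q5} | {q1}.
On input a, block {q0,q2,q3,q4,q5} splits into {q0,q2,q3,q4} and {q5}.
Split {q0,q2,q3,q4} by δ(·,b) → {q0,q4} and {q2} and {q3}.
On input a, block {q0,q4} splits into {q0} and {q4}.
The partition is now stable with 6 blocks: {q0} | {q1} | {q5} | {q2} | {q3} | {q4}.

6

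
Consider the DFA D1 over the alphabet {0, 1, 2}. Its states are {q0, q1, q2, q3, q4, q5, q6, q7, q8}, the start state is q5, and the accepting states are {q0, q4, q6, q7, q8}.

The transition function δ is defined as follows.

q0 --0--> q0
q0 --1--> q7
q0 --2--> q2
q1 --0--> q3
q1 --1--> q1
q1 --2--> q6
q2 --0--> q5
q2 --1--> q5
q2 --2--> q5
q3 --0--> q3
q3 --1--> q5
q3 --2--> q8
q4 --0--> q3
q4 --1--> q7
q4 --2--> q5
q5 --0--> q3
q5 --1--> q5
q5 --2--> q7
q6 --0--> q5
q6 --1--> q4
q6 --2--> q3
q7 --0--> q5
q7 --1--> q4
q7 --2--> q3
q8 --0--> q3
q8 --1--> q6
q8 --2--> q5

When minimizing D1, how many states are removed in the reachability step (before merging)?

3

BFS from q5 reaches {q3, q4, q5, q6, q7, q8}; the 3 state(s) q0, q1, q2 are never visited.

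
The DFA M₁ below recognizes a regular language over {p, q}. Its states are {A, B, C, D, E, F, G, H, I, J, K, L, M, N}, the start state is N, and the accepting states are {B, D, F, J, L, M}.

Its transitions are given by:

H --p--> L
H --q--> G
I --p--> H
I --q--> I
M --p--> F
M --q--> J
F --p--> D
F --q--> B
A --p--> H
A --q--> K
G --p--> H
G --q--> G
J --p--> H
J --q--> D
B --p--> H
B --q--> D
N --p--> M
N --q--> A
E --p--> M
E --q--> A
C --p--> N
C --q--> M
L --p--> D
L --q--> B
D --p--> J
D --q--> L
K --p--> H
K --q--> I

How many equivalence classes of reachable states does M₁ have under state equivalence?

7

States {C,E} cannot be reached from the start state, so discard them.
P0 = {B,D,F,J,L,M} | {A,G,H,I,K,N}.
On input p, block {B,D,F,J,L,M} splits into {D,F,L,M} and {B,J}.
Split {D,F,L,M} by δ(·,p) → {F,L,M} and {D}.
Refine {F,L,M} on symbol p: members go to different blocks, giving {F,L} and {M}.
Refine {A,G,H,I,K,N} on symbol p: members go to different blocks, giving {A,G,I,K} and {H} and {N}.
Stable partition: {F,L} | {A,G,I,K} | {B,J} | {D} | {M} | {H} | {N} — 7 equivalence classes.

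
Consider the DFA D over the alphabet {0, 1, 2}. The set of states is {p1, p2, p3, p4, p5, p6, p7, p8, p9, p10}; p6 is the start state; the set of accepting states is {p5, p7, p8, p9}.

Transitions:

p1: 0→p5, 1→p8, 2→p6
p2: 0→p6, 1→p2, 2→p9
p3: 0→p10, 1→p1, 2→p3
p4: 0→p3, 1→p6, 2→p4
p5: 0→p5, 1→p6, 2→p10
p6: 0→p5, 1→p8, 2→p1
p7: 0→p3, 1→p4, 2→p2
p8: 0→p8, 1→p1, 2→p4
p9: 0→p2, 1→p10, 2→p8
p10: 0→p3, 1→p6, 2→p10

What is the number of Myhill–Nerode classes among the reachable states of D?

Reachable states from the start: {p1,p3,p4,p5,p6,p8,p10}. Unreachable: {p2,p7,p9} — drop them.
Start with accepting vs non-accepting: {p5,p8} | {p1,p3,p4,p6,p10}.
Refine {p1,p3,p4,p6,p10} on symbol 0: members go to different blocks, giving {p3,p4,p10} and {p1,p6}.
The partition is now stable with 3 blocks: {p5,p8} | {p3,p4,p10} | {p1,p6}.

3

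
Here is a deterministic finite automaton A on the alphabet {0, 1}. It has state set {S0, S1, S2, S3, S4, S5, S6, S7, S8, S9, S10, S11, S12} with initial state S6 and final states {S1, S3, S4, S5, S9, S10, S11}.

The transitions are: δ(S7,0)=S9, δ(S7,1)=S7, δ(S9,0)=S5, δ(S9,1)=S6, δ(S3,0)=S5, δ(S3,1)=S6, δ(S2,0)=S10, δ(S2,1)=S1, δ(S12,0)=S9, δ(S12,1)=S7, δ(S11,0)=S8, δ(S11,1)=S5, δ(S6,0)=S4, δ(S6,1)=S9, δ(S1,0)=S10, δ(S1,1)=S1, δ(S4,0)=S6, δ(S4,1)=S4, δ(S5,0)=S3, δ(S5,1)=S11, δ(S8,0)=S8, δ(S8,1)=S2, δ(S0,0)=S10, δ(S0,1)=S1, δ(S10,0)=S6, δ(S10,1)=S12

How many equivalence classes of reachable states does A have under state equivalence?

10

First remove the unreachable states {S0}; 12 states remain.
Start with accepting vs non-accepting: {S1,S3,S4,S5,S9,S10,S11} | {S2,S6,S7,S8,S12}.
On input 0, block {S1,S3,S4,S5,S9,S10,S11} splits into {S1,S3,S5,S9} and {S4,S10,S11}.
On input 0, block {S1,S3,S5,S9} splits into {S3,S5,S9} and {S1}.
Split {S3,S5,S9} by δ(·,1) → {S3,S9} and {S5}.
Refine {S2,S6,S7,S8,S12} on symbol 0: members go to different blocks, giving {S2,S6} and {S7,S12} and {S8}.
Split {S2,S6} by δ(·,1) → {S2} and {S6}.
Split {S4,S10,S11} by δ(·,0) → {S4,S10} and {S11}.
Split {S4,S10} by δ(·,1) → {S4} and {S10}.
No further refinement is possible. Final partition (10 blocks): {S3,S9} | {S2} | {S4} | {S1} | {S5} | {S7,S12} | {S8} | {S6} | {S11} | {S10}.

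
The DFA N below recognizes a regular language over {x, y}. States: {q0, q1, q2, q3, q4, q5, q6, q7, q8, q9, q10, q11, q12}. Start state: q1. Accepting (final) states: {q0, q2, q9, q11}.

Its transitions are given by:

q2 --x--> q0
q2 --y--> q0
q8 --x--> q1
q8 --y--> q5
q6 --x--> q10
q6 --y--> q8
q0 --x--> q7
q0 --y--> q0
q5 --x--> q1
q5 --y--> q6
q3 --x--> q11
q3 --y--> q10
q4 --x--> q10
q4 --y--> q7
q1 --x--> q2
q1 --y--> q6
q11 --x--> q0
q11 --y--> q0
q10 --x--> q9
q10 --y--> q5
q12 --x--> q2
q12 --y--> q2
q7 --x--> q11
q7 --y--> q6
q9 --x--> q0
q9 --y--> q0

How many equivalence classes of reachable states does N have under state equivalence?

Reachable states from the start: {q0,q1,q2,q5,q6,q7,q8,q9,q10,q11}. Unreachable: {q3,q4,q12} — drop them.
Initial partition by acceptance: {q0,q2,q9,q11} | {q1,q5,q6,q7,q8,q10}.
Split {q0,q2,q9,q11} by δ(·,x) → {q2,q9,q11} and {q0}.
On input x, block {q1,q5,q6,q7,q8,q10} splits into {q1,q7,q10} and {q5,q6,q8}.
The partition is now stable with 4 blocks: {q2,q9,q11} | {q1,q7,q10} | {q0} | {q5,q6,q8}.

4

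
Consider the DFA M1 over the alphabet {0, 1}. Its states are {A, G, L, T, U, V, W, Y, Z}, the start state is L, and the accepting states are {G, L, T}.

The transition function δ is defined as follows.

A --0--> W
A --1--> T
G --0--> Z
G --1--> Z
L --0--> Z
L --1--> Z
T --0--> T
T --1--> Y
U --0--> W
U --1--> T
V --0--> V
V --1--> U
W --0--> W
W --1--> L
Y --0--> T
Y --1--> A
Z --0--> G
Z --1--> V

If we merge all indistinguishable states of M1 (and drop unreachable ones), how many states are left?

7

Initial partition by acceptance: {G,L,T} | {A,U,V,W,Y,Z}.
Split {G,L,T} by δ(·,0) → {G,L} and {T}.
Split {A,U,V,W,Y,Z} by δ(·,0) → {A,U,V,W} and {Z} and {Y}.
Refine {A,U,V,W} on symbol 1: members go to different blocks, giving {A,U} and {V} and {W}.
No further refinement is possible. Final partition (7 blocks): {G,L} | {A,U} | {T} | {Z} | {Y} | {V} | {W}.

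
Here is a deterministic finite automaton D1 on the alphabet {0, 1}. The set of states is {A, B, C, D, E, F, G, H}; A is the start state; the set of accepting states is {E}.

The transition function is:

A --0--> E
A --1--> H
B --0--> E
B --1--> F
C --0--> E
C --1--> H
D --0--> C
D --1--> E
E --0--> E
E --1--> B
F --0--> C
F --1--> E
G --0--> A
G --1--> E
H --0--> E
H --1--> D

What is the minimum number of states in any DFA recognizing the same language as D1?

4

States {G} cannot be reached from the start state, so discard them.
Start with accepting vs non-accepting: {E} | {A,B,C,D,F,H}.
Split {A,B,C,D,F,H} by δ(·,0) → {A,B,C,H} and {D,F}.
On input 1, block {A,B,C,H} splits into {A,C} and {B,H}.
No further refinement is possible. Final partition (4 blocks): {E} | {A,C} | {D,F} | {B,H}.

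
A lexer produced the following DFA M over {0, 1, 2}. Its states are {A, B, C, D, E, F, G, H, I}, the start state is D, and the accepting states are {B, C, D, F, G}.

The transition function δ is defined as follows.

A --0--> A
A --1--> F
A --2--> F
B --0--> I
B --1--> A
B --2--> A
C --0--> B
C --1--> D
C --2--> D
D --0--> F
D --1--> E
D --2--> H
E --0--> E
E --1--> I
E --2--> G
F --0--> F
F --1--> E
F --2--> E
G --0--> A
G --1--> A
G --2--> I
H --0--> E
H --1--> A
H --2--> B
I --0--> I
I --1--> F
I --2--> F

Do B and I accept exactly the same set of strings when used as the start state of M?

No

Reachable states from the start: {A,B,D,E,F,G,H,I}. Unreachable: {C} — drop them.
Initial partition by acceptance: {B,D,F,G} | {A,E,H,I}.
Split {B,D,F,G} by δ(·,0) → {B,G} and {D,F}.
On input 1, block {A,E,H,I} splits into {A,I} and {E,H}.
No further refinement is possible. Final partition (4 blocks): {B,G} | {A,I} | {D,F} | {E,H}.
B and I end up in different blocks, so they are distinguishable. For instance, the string 'ε' is accepted from only B.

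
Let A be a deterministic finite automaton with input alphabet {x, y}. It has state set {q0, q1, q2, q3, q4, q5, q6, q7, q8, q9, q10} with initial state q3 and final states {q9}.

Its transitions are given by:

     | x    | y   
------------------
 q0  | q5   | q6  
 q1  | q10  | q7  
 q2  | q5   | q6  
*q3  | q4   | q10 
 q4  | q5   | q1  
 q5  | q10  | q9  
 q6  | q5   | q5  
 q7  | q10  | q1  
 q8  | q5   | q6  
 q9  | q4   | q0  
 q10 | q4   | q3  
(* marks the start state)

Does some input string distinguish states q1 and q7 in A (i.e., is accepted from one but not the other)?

First remove the unreachable states {q2,q8}; 9 states remain.
Start with accepting vs non-accepting: {q9} | {q0,q1,q3,q4,q5,q6,q7,q10}.
Refine {q0,q1,q3,q4,q5,q6,q7,q10} on symbol y: members go to different blocks, giving {q0,q1,q3,q4,q6,q7,q10} and {q5}.
Refine {q0,q1,q3,q4,q6,q7,q10} on symbol x: members go to different blocks, giving {q1,q3,q7,q10} and {q0,q4,q6}.
Refine {q1,q3,q7,q10} on symbol x: members go to different blocks, giving {q1,q7} and {q3,q10}.
Split {q0,q4,q6} by δ(·,y) → {q0} and {q4} and {q6}.
Stable partition: {q9} | {q1,q7} | {q5} | {q0} | {q3,q10} | {q4} | {q6} — 7 equivalence classes.
q1 and q7 lie in the same block of the stable partition, so they are equivalent — no string distinguishes them.

No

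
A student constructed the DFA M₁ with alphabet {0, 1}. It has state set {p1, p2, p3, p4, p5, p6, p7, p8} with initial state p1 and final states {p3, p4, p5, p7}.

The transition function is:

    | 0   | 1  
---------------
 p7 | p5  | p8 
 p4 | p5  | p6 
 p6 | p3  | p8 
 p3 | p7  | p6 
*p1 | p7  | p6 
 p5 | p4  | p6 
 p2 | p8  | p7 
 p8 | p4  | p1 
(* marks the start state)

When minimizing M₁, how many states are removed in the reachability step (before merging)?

No path from p1 leads to p2; the other 7 states are all reachable.

1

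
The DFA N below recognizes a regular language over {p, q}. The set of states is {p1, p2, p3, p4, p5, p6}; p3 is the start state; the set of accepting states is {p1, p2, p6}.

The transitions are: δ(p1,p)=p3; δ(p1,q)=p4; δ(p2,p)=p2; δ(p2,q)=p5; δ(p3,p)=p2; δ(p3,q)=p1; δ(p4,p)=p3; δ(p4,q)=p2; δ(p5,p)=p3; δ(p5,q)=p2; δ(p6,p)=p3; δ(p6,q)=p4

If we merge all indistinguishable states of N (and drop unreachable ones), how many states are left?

First remove the unreachable states {p6}; 5 states remain.
Start with accepting vs non-accepting: {p1,p2} | {p3,p4,p5}.
Refine {p1,p2} on symbol p: members go to different blocks, giving {p1} and {p2}.
On input p, block {p3,p4,p5} splits into {p4,p5} and {p3}.
Stable partition: {p1} | {p4,p5} | {p2} | {p3} — 4 equivalence classes.

4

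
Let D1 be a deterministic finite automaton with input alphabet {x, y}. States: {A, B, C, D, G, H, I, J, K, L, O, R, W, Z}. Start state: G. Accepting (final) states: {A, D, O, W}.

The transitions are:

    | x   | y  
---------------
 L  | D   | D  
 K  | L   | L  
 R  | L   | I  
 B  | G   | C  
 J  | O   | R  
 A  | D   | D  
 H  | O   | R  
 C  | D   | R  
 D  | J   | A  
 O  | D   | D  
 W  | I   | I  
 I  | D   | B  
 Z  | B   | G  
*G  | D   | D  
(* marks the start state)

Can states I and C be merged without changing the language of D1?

Yes

Reachable states from the start: {A,B,C,D,G,I,J,L,O,R}. Unreachable: {H,K,W,Z} — drop them.
Start with accepting vs non-accepting: {A,D,O} | {B,C,G,I,J,L,R}.
On input x, block {A,D,O} splits into {A,O} and {D}.
Split {B,C,G,I,J,L,R} by δ(·,x) → {C,G,I,L} and {B,R} and {J}.
Refine {C,G,I,L} on symbol y: members go to different blocks, giving {C,I} and {G,L}.
Stable partition: {A,O} | {C,I} | {D} | {B,R} | {J} | {G,L} — 6 equivalence classes.
I and C lie in the same block of the stable partition, so they are equivalent — no string distinguishes them.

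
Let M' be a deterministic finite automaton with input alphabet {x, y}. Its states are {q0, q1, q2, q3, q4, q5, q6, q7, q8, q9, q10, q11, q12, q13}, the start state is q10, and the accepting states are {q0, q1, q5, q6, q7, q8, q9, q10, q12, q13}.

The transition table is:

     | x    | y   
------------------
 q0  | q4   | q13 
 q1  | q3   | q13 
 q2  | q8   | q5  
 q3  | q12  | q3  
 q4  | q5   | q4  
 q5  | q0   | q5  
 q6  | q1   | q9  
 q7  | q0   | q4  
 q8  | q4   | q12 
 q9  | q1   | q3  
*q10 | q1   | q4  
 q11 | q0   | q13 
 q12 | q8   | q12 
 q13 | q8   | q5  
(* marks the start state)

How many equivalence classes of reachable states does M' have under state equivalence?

4

First remove the unreachable states {q2,q6,q7,q9,q11}; 9 states remain.
Start with accepting vs non-accepting: {q0,q1,q5,q8,q10,q12,q13} | {q3,q4}.
On input x, block {q0,q1,q5,q8,q10,q12,q13} splits into {q5,q10,q12,q13} and {q0,q1,q8}.
Split {q5,q10,q12,q13} by δ(·,y) → {q5,q12,q13} and {q10}.
The partition is now stable with 4 blocks: {q5,q12,q13} | {q3,q4} | {q0,q1,q8} | {q10}.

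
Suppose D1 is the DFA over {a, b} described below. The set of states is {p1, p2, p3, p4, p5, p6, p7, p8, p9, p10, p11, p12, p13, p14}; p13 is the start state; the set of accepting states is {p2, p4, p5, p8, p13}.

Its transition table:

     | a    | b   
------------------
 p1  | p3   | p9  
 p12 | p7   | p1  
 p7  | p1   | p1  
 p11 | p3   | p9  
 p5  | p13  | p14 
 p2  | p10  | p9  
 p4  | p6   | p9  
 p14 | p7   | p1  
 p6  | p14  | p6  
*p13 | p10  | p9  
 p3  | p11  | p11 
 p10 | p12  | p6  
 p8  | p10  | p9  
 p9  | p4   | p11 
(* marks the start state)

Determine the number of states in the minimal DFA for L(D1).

First remove the unreachable states {p2,p5,p8}; 11 states remain.
P0 = {p4,p13} | {p1,p3,p6,p7,p9,p10,p11,p12,p14}.
On input a, block {p1,p3,p6,p7,p9,p10,p11,p12,p14} splits into {p1,p3,p6,p7,p10,p11,p12,p14} and {p9}.
On input b, block {p1,p3,p6,p7,p10,p11,p12,p14} splits into {p3,p6,p7,p10,p12,p14} and {p1,p11}.
On input a, block {p3,p6,p7,p10,p12,p14} splits into {p6,p10,p12,p14} and {p3,p7}.
Refine {p6,p10,p12,p14} on symbol a: members go to different blocks, giving {p6,p10} and {p12,p14}.
The partition is now stable with 6 blocks: {p4,p13} | {p6,p10} | {p9} | {p1,p11} | {p3,p7} | {p12,p14}.

6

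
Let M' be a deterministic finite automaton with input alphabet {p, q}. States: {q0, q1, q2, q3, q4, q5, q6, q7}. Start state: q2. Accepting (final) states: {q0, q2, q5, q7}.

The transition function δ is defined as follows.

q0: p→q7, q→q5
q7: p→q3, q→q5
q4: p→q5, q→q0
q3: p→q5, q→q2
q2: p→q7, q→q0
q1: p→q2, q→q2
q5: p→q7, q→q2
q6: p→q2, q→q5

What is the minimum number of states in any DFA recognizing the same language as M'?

3

First remove the unreachable states {q1,q4,q6}; 5 states remain.
Initial partition by acceptance: {q0,q2,q5,q7} | {q3}.
On input p, block {q0,q2,q5,q7} splits into {q0,q2,q5} and {q7}.
No further refinement is possible. Final partition (3 blocks): {q0,q2,q5} | {q3} | {q7}.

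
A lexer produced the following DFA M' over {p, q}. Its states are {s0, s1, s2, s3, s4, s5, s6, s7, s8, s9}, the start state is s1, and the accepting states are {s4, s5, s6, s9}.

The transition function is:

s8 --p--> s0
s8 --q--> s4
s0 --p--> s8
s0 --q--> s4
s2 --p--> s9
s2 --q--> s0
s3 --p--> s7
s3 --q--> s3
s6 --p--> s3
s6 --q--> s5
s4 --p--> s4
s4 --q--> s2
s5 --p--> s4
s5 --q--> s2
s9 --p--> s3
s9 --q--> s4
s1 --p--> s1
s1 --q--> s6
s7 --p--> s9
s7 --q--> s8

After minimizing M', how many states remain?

6

Initial partition by acceptance: {s4,s5,s6,s9} | {s0,s1,s2,s3,s7,s8}.
Refine {s4,s5,s6,s9} on symbol p: members go to different blocks, giving {s4,s5} and {s6,s9}.
Refine {s0,s1,s2,s3,s7,s8} on symbol p: members go to different blocks, giving {s0,s1,s3,s8} and {s2,s7}.
Split {s0,s1,s3,s8} by δ(·,p) → {s0,s1,s8} and {s3}.
On input q, block {s0,s1,s8} splits into {s0,s8} and {s1}.
The partition is now stable with 6 blocks: {s4,s5} | {s0,s8} | {s6,s9} | {s2,s7} | {s3} | {s1}.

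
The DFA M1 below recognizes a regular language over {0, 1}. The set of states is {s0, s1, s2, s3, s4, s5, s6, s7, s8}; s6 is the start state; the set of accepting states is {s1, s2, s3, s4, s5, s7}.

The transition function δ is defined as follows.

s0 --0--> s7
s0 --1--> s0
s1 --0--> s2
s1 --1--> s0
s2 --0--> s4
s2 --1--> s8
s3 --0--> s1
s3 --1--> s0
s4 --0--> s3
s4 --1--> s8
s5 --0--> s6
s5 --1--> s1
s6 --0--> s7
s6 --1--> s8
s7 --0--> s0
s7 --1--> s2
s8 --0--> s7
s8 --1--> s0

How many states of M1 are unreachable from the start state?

1

No path from s6 leads to s5; the other 8 states are all reachable.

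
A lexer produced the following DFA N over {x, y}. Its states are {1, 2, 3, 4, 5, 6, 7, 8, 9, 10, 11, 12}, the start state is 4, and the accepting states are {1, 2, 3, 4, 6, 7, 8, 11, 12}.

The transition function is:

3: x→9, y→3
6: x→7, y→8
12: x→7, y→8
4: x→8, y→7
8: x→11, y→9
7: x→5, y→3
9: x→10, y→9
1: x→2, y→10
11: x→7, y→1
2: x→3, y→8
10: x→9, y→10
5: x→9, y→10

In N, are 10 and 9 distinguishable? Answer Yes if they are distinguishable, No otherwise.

Reachable states from the start: {1,2,3,4,5,7,8,9,10,11}. Unreachable: {6,12} — drop them.
Initial partition by acceptance: {1,2,3,4,7,8,11} | {5,9,10}.
Refine {1,2,3,4,7,8,11} on symbol x: members go to different blocks, giving {1,2,4,8,11} and {3,7}.
Split {1,2,4,8,11} by δ(·,x) → {1,4,8} and {2,11}.
On input x, block {1,4,8} splits into {1,8} and {4}.
The partition is now stable with 5 blocks: {1,8} | {5,9,10} | {3,7} | {2,11} | {4}.
10 and 9 lie in the same block of the stable partition, so they are equivalent — no string distinguishes them.

No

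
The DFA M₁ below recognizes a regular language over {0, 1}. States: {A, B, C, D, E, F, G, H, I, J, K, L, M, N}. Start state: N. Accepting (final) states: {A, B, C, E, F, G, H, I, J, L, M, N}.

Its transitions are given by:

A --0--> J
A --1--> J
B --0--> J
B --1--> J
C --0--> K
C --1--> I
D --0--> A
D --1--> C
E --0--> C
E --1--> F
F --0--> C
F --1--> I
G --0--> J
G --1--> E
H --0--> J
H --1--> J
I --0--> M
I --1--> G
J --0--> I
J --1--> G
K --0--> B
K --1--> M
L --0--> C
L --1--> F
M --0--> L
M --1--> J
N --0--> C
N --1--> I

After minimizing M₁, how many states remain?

Reachable states from the start: {B,C,E,F,G,I,J,K,L,M,N}. Unreachable: {A,D,H} — drop them.
P0 = {B,C,E,F,G,I,J,L,M,N} | {K}.
On input 0, block {B,C,E,F,G,I,J,L,M,N} splits into {B,E,F,G,I,J,L,M,N} and {C}.
Refine {B,E,F,G,I,J,L,M,N} on symbol 0: members go to different blocks, giving {B,G,I,J,M} and {E,F,L,N}.
On input 0, block {B,G,I,J,M} splits into {B,G,I,J} and {M}.
On input 0, block {B,G,I,J} splits into {B,G,J} and {I}.
On input 0, block {B,G,J} splits into {B,G} and {J}.
On input 1, block {B,G} splits into {B} and {G}.
On input 1, block {E,F,L,N} splits into {E,L} and {F,N}.
No further refinement is possible. Final partition (9 blocks): {B} | {K} | {C} | {E,L} | {M} | {I} | {J} | {G} | {F,N}.

9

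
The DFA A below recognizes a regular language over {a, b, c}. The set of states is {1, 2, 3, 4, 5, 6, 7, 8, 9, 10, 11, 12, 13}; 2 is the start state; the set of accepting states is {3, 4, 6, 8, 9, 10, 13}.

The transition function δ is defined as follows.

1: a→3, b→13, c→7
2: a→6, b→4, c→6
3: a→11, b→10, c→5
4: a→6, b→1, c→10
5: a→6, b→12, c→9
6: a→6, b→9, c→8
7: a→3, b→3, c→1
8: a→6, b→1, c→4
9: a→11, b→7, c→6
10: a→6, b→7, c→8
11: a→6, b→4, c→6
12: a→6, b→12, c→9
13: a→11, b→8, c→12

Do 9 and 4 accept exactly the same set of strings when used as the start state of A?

Every state is reachable, so we keep all 13.
P0 = {3,4,6,8,9,10,13} | {1,2,5,7,11,12}.
Refine {3,4,6,8,9,10,13} on symbol a: members go to different blocks, giving {4,6,8,10} and {3,9,13}.
On input b, block {4,6,8,10} splits into {4,8,10} and {6}.
On input a, block {1,2,5,7,11,12} splits into {2,5,11,12} and {1,7}.
Split {2,5,11,12} by δ(·,b) → {2,11} and {5,12}.
Split {3,9,13} by δ(·,b) → {3,13} and {9}.
No further refinement is possible. Final partition (7 blocks): {4,8,10} | {2,11} | {3,13} | {6} | {1,7} | {5,12} | {9}.
9 and 4 end up in different blocks, so they are distinguishable. For instance, the string 'a' is accepted from only 4.

No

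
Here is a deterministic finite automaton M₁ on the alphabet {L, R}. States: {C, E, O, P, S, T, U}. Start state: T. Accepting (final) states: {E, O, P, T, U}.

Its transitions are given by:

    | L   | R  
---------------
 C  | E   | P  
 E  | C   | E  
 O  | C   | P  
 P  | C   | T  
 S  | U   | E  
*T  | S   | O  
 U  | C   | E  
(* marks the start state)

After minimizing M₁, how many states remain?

Initial partition by acceptance: {E,O,P,T,U} | {C,S}.
No further refinement is possible. Final partition (2 blocks): {E,O,P,T,U} | {C,S}.

2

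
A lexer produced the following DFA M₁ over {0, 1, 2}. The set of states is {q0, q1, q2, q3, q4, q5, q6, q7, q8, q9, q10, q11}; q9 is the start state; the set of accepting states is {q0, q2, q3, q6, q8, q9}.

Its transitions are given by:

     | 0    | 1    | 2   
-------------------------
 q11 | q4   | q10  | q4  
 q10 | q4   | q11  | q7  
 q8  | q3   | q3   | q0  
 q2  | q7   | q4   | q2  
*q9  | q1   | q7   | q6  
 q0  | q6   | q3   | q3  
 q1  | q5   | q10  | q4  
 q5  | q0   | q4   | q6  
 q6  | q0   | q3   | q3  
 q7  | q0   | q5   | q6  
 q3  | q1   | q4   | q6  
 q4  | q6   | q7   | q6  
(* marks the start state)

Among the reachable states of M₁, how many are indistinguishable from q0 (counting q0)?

2

First remove the unreachable states {q2,q8}; 10 states remain.
Start with accepting vs non-accepting: {q0,q3,q6,q9} | {q1,q4,q5,q7,q10,q11}.
Split {q0,q3,q6,q9} by δ(·,0) → {q0,q6} and {q3,q9}.
Refine {q1,q4,q5,q7,q10,q11} on symbol 0: members go to different blocks, giving {q1,q10,q11} and {q4,q5,q7}.
Stable partition: {q0,q6} | {q1,q10,q11} | {q3,q9} | {q4,q5,q7} — 4 equivalence classes.
The equivalence class containing q0 is {q0,q6}, of size 2.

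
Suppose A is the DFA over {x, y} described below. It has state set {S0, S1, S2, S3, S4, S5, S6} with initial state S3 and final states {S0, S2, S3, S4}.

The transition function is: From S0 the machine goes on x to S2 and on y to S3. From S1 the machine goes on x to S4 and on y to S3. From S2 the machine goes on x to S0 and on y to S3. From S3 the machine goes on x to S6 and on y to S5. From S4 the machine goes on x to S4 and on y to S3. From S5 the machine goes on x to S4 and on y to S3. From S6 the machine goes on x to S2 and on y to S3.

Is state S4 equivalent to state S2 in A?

Yes

States {S1} cannot be reached from the start state, so discard them.
Start with accepting vs non-accepting: {S0,S2,S3,S4} | {S5,S6}.
Refine {S0,S2,S3,S4} on symbol x: members go to different blocks, giving {S0,S2,S4} and {S3}.
No further refinement is possible. Final partition (3 blocks): {S0,S2,S4} | {S5,S6} | {S3}.
S4 and S2 lie in the same block of the stable partition, so they are equivalent — no string distinguishes them.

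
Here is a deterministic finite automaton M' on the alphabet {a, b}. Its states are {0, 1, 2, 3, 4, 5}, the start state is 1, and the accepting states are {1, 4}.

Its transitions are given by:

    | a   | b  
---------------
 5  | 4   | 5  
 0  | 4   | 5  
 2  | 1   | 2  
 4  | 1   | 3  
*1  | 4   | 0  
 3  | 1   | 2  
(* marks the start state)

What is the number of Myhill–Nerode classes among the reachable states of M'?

Start with accepting vs non-accepting: {1,4} | {0,2,3,5}.
No further refinement is possible. Final partition (2 blocks): {1,4} | {0,2,3,5}.

2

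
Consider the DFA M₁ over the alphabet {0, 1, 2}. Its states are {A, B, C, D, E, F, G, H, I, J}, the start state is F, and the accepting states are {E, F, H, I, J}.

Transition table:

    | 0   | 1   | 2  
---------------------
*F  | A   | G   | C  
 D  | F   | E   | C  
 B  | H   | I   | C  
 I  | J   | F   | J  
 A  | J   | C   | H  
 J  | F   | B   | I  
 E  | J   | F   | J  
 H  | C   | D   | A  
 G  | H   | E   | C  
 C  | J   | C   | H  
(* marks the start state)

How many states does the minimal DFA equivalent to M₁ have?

5

All states are reachable from the start state.
Start with accepting vs non-accepting: {E,F,H,I,J} | {A,B,C,D,G}.
Split {E,F,H,I,J} by δ(·,0) → {E,I,J} and {F,H}.
Refine {E,I,J} on symbol 0: members go to different blocks, giving {E,I} and {J}.
Split {A,B,C,D,G} by δ(·,0) → {B,D,G} and {A,C}.
No further refinement is possible. Final partition (5 blocks): {E,I} | {B,D,G} | {F,H} | {J} | {A,C}.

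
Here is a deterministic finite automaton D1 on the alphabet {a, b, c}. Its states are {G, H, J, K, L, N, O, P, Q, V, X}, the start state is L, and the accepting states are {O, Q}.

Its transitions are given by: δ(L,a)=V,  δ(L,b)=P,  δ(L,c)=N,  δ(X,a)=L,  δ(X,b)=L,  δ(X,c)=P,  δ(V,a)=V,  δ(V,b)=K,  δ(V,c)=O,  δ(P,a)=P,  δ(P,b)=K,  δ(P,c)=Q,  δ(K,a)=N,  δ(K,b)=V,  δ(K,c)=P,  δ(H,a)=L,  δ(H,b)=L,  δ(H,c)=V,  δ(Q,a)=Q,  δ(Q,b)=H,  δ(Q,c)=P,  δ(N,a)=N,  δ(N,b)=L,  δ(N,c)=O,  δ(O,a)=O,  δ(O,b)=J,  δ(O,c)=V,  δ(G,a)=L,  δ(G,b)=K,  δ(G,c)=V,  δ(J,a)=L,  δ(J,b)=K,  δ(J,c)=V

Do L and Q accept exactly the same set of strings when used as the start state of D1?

States {G,X} cannot be reached from the start state, so discard them.
P0 = {O,Q} | {H,J,K,L,N,P,V}.
Refine {H,J,K,L,N,P,V} on symbol c: members go to different blocks, giving {H,J,K,L} and {N,P,V}.
Split {H,J,K,L} by δ(·,a) → {K,L} and {H,J}.
No further refinement is possible. Final partition (4 blocks): {O,Q} | {K,L} | {N,P,V} | {H,J}.
L and Q end up in different blocks, so they are distinguishable. For instance, the string 'ε' is accepted from only Q.

No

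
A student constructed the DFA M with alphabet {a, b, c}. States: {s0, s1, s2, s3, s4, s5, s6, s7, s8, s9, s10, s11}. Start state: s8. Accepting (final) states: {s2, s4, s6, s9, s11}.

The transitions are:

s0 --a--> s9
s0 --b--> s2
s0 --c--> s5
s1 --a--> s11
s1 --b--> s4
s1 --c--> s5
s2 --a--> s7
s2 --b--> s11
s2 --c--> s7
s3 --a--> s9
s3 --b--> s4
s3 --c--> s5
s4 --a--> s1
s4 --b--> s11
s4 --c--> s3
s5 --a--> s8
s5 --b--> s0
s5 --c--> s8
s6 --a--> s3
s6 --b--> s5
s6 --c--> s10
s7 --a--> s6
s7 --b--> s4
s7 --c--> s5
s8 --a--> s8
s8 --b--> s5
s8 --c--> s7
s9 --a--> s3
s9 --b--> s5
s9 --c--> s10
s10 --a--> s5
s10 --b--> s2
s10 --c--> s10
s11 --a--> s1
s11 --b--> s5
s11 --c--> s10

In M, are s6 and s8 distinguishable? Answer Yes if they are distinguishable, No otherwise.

Yes

Every state is reachable, so we keep all 12.
Start with accepting vs non-accepting: {s2,s4,s6,s9,s11} | {s0,s1,s3,s5,s7,s8,s10}.
Refine {s2,s4,s6,s9,s11} on symbol b: members go to different blocks, giving {s6,s9,s11} and {s2,s4}.
Split {s0,s1,s3,s5,s7,s8,s10} by δ(·,a) → {s0,s1,s3,s7} and {s5,s8,s10}.
Split {s5,s8,s10} by δ(·,b) → {s5} and {s8} and {s10}.
The partition is now stable with 6 blocks: {s6,s9,s11} | {s0,s1,s3,s7} | {s2,s4} | {s5} | {s8} | {s10}.
s6 and s8 end up in different blocks, so they are distinguishable. For instance, the string 'ε' is accepted from only s6.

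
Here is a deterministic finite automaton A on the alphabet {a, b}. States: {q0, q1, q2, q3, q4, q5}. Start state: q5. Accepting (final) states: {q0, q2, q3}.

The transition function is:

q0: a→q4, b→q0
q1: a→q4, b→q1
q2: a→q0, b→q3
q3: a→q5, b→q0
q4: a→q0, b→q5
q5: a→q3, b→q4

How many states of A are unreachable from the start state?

2

Starting at q5 and following transitions, the reachable set is {q0, q3, q4, q5}. That leaves q1, q2 unreachable — 2 in total.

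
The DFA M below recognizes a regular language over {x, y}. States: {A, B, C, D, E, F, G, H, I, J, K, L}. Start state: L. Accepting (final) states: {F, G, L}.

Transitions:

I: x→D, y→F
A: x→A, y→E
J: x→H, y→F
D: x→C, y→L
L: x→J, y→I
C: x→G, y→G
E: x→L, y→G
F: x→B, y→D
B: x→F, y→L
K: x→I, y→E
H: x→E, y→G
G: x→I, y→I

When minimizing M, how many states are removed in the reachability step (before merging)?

2

No path from L leads to A, K; the other 10 states are all reachable.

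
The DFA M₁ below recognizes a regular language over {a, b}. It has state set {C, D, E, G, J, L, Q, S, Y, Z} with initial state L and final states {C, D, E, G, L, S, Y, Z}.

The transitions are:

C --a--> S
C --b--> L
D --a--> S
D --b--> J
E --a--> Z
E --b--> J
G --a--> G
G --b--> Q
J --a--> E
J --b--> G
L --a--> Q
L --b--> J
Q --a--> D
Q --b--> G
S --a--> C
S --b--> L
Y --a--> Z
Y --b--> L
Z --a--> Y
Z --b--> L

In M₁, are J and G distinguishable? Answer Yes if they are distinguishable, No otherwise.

Every state is reachable, so we keep all 10.
P0 = {C,D,E,G,L,S,Y,Z} | {J,Q}.
Split {C,D,E,G,L,S,Y,Z} by δ(·,a) → {C,D,E,G,S,Y,Z} and {L}.
Refine {C,D,E,G,S,Y,Z} on symbol b: members go to different blocks, giving {C,S,Y,Z} and {D,E,G}.
Refine {D,E,G} on symbol a: members go to different blocks, giving {D,E} and {G}.
The partition is now stable with 5 blocks: {C,S,Y,Z} | {J,Q} | {L} | {D,E} | {G}.
J and G end up in different blocks, so they are distinguishable. For instance, the string 'ε' is accepted from only G.

Yes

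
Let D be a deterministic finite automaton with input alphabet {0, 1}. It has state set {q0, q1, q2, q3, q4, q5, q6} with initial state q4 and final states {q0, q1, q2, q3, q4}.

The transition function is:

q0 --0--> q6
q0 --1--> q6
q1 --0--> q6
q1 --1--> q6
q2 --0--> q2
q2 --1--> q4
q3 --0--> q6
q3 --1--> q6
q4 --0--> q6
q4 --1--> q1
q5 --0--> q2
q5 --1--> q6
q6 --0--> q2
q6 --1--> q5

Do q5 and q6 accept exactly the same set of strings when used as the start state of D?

Reachable states from the start: {q1,q2,q4,q5,q6}. Unreachable: {q0,q3} — drop them.
Start with accepting vs non-accepting: {q1,q2,q4} | {q5,q6}.
On input 0, block {q1,q2,q4} splits into {q1,q4} and {q2}.
On input 1, block {q1,q4} splits into {q1} and {q4}.
No further refinement is possible. Final partition (4 blocks): {q1} | {q5,q6} | {q2} | {q4}.
q5 and q6 lie in the same block of the stable partition, so they are equivalent — no string distinguishes them.

Yes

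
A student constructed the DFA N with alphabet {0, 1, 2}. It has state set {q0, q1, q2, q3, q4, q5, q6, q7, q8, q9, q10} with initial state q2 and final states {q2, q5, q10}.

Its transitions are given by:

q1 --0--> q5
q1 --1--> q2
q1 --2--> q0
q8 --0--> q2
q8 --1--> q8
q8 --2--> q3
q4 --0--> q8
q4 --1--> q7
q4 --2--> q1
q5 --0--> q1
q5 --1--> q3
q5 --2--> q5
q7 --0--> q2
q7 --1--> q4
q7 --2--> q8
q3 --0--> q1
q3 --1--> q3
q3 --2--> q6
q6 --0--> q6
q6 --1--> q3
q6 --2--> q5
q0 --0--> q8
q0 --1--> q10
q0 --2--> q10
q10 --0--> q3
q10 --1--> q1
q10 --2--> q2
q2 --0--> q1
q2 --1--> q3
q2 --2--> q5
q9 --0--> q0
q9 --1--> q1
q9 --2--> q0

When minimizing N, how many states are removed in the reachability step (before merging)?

Starting at q2 and following transitions, the reachable set is {q0, q1, q2, q3, q5, q6, q8, q10}. That leaves q4, q7, q9 unreachable — 3 in total.

3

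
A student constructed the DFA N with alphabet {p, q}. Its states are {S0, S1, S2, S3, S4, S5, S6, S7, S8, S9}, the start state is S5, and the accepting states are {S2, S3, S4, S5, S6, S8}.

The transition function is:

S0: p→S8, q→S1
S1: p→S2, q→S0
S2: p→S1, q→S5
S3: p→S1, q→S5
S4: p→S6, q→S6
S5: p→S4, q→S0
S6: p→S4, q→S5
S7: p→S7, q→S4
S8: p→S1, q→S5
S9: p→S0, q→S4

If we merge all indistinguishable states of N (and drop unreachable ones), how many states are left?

5

States {S3,S7,S9} cannot be reached from the start state, so discard them.
Start with accepting vs non-accepting: {S2,S4,S5,S6,S8} | {S0,S1}.
Refine {S2,S4,S5,S6,S8} on symbol p: members go to different blocks, giving {S4,S5,S6} and {S2,S8}.
Refine {S4,S5,S6} on symbol q: members go to different blocks, giving {S4,S6} and {S5}.
Split {S4,S6} by δ(·,q) → {S4} and {S6}.
Stable partition: {S4} | {S0,S1} | {S2,S8} | {S5} | {S6} — 5 equivalence classes.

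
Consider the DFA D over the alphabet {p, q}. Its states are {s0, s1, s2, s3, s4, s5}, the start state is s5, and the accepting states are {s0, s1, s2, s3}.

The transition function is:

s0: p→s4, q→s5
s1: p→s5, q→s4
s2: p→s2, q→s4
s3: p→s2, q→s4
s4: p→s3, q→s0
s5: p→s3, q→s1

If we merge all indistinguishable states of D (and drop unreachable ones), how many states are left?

Every state is reachable, so we keep all 6.
P0 = {s0,s1,s2,s3} | {s4,s5}.
Refine {s0,s1,s2,s3} on symbol p: members go to different blocks, giving {s0,s1} and {s2,s3}.
The partition is now stable with 3 blocks: {s0,s1} | {s4,s5} | {s2,s3}.

3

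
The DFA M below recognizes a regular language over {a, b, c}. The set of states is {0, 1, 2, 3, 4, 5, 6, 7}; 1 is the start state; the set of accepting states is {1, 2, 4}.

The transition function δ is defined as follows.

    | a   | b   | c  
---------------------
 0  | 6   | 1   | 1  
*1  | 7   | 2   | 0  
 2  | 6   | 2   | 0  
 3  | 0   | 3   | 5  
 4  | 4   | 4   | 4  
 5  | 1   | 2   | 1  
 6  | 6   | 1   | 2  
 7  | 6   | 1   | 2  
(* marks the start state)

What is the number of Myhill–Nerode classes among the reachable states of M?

2

States {3,4,5} cannot be reached from the start state, so discard them.
Initial partition by acceptance: {1,2} | {0,6,7}.
No further refinement is possible. Final partition (2 blocks): {1,2} | {0,6,7}.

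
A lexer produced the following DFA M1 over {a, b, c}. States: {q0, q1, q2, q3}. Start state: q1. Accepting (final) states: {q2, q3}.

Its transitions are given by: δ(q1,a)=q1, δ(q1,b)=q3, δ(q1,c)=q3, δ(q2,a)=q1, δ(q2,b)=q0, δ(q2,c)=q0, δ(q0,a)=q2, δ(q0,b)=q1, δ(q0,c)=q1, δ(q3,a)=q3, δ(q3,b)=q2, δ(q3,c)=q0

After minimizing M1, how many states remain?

Every state is reachable, so we keep all 4.
Start with accepting vs non-accepting: {q2,q3} | {q0,q1}.
Refine {q2,q3} on symbol a: members go to different blocks, giving {q2} and {q3}.
Refine {q0,q1} on symbol a: members go to different blocks, giving {q0} and {q1}.
The partition is now stable with 4 blocks: {q2} | {q0} | {q3} | {q1}.

4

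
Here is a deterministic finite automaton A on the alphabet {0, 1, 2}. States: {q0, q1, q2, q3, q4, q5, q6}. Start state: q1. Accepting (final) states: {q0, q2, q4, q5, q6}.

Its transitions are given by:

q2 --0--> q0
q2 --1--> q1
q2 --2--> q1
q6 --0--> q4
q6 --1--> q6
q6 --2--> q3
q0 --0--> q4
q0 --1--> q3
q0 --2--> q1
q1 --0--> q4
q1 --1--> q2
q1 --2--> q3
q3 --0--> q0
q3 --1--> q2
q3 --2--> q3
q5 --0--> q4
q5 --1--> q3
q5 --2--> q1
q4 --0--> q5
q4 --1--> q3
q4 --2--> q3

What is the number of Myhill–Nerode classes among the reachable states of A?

2

First remove the unreachable states {q6}; 6 states remain.
P0 = {q0,q2,q4,q5} | {q1,q3}.
The partition is now stable with 2 blocks: {q0,q2,q4,q5} | {q1,q3}.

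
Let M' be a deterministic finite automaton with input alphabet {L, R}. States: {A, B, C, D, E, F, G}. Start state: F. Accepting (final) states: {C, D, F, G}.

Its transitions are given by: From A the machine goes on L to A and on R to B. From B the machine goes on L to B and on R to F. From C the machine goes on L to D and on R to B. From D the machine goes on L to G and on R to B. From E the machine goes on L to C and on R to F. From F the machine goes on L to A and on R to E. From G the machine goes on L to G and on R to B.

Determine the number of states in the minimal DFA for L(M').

5

All states are reachable from the start state.
Start with accepting vs non-accepting: {C,D,F,G} | {A,B,E}.
Split {C,D,F,G} by δ(·,L) → {C,D,G} and {F}.
Split {A,B,E} by δ(·,L) → {A,B} and {E}.
Split {A,B} by δ(·,R) → {A} and {B}.
The partition is now stable with 5 blocks: {C,D,G} | {A} | {F} | {E} | {B}.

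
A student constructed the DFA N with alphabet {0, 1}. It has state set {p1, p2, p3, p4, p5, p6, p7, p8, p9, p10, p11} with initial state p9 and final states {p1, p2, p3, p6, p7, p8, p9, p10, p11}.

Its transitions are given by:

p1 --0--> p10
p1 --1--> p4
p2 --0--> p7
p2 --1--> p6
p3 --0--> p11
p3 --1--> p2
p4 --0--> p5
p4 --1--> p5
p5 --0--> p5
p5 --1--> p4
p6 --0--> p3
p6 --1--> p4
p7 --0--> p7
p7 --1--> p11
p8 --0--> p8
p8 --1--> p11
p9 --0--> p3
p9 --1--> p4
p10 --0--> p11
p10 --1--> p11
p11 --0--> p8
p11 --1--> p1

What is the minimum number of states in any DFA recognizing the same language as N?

5

P0 = {p1,p2,p3,p6,p7,p8,p9,p10,p11} | {p4,p5}.
Split {p1,p2,p3,p6,p7,p8,p9,p10,p11} by δ(·,1) → {p2,p3,p7,p8,p10,p11} and {p1,p6,p9}.
Refine {p2,p3,p7,p8,p10,p11} on symbol 1: members go to different blocks, giving {p3,p7,p8,p10} and {p2,p11}.
Refine {p3,p7,p8,p10} on symbol 0: members go to different blocks, giving {p3,p10} and {p7,p8}.
The partition is now stable with 5 blocks: {p3,p10} | {p4,p5} | {p1,p6,p9} | {p2,p11} | {p7,p8}.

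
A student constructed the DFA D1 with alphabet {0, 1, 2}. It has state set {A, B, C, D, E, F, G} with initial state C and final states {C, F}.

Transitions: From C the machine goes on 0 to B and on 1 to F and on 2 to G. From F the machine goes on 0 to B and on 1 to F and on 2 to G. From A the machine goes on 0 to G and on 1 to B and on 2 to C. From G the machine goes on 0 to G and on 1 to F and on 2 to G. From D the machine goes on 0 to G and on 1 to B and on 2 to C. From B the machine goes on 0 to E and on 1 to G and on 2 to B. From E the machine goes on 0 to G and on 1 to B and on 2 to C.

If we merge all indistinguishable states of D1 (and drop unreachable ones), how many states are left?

First remove the unreachable states {A,D}; 5 states remain.
P0 = {C,F} | {B,E,G}.
On input 1, block {B,E,G} splits into {B,E} and {G}.
Refine {B,E} on symbol 0: members go to different blocks, giving {B} and {E}.
Stable partition: {C,F} | {B} | {G} | {E} — 4 equivalence classes.

4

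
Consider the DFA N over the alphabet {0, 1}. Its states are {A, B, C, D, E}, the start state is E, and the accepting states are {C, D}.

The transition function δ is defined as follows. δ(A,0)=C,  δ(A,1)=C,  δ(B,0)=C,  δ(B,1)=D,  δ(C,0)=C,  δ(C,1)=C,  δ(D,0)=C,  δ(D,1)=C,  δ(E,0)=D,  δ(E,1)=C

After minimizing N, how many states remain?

2

First remove the unreachable states {A,B}; 3 states remain.
Start with accepting vs non-accepting: {C,D} | {E}.
The partition is now stable with 2 blocks: {C,D} | {E}.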